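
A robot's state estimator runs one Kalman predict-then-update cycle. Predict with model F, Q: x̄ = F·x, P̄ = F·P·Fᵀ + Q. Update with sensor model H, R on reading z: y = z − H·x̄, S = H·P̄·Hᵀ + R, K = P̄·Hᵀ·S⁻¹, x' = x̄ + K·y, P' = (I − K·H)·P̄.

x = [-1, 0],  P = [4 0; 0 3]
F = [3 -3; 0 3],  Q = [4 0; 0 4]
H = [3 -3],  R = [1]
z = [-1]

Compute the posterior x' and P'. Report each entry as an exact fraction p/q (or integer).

x' = [-1851/1369, -1392/1369]
P' = [12199/1369 12105/1369; 12105/1369 12163/1369]

x̄ = F·x = [-3, 0]
P̄ = F·P·Fᵀ + Q = [67 -27; -27 31]
y = z − H·x̄ = [8]
S = H·P̄·Hᵀ + R = [1369]
K = P̄·Hᵀ·S⁻¹ = [282/1369; -174/1369]
x' = x̄ + K·y = [-1851/1369, -1392/1369]
P' = (I − K·H)·P̄ = [12199/1369 12105/1369; 12105/1369 12163/1369]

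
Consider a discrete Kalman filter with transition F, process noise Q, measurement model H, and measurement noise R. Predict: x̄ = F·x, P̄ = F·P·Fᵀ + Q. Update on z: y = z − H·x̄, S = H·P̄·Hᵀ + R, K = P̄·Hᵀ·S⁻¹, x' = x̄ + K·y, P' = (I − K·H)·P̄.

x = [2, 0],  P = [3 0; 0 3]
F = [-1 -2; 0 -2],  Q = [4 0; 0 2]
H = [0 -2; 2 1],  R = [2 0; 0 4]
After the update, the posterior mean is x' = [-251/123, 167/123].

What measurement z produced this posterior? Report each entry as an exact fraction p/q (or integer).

x̄ = F·x = [-2, 0]
P̄ = F·P·Fᵀ + Q = [19 12; 12 14]
S = H·P̄·Hᵀ + R = [58 -76; -76 142]
K = P̄·Hᵀ·S⁻¹ = [98/615 269/615; -272/615 19/615]
x' − x̄ = [-5/123, 167/123] = K·y
y = (KᵀK)⁻¹·Kᵀ·(x' − x̄) = [-3, 1]
z = y + H·x̄ = [-3, 1] + [0, -4] = [-3, -3]

z = [-3, -3]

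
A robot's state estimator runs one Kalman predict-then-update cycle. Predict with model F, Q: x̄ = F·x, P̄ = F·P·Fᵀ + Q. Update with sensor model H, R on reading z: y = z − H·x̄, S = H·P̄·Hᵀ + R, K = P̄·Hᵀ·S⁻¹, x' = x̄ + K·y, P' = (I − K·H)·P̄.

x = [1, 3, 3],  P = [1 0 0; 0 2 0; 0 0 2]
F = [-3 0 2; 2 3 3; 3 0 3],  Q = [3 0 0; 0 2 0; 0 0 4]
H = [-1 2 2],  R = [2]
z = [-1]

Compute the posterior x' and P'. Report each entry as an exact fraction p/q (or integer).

x' = [767/235, 794/235, -497/235]
P' = [4698/235 1536/235 812/235; 1536/235 1932/235 -1101/235; 812/235 -1101/235 3121/470]

x̄ = F·x = [3, 20, 12]
P̄ = F·P·Fᵀ + Q = [20 6 3; 6 42 24; 3 24 31]
y = z − H·x̄ = [-62]
S = H·P̄·Hᵀ + R = [470]
K = P̄·Hᵀ·S⁻¹ = [-1/235; 63/235; 107/470]
x' = x̄ + K·y = [767/235, 794/235, -497/235]
P' = (I − K·H)·P̄ = [4698/235 1536/235 812/235; 1536/235 1932/235 -1101/235; 812/235 -1101/235 3121/470]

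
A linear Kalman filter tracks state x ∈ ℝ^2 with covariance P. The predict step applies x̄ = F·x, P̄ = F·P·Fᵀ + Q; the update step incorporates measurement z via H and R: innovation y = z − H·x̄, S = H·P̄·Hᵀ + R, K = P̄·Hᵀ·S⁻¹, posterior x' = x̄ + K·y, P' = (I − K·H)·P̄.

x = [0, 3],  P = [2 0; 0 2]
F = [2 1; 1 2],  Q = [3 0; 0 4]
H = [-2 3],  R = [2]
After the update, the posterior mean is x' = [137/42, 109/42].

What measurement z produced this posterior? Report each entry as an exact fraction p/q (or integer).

z = [1]

x̄ = F·x = [3, 6]
P̄ = F·P·Fᵀ + Q = [13 8; 8 14]
S = H·P̄·Hᵀ + R = [84]
K = P̄·Hᵀ·S⁻¹ = [-1/42; 13/42]
x' − x̄ = [11/42, -143/42] = K·y
y = (KᵀK)⁻¹·Kᵀ·(x' − x̄) = [-11]
z = y + H·x̄ = [-11] + [12] = [1]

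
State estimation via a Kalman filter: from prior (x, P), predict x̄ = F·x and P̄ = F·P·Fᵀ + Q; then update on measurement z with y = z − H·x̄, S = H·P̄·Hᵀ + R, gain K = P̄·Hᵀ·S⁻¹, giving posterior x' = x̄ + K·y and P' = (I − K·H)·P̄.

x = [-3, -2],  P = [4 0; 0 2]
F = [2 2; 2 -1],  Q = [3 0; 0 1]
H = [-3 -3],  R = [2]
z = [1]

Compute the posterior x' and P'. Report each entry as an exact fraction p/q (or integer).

x̄ = F·x = [-10, -4]
P̄ = F·P·Fᵀ + Q = [27 12; 12 19]
y = z − H·x̄ = [-41]
S = H·P̄·Hᵀ + R = [632]
K = P̄·Hᵀ·S⁻¹ = [-117/632; -93/632]
x' = x̄ + K·y = [-1523/632, 1285/632]
P' = (I − K·H)·P̄ = [3375/632 -3297/632; -3297/632 3359/632]

x' = [-1523/632, 1285/632]
P' = [3375/632 -3297/632; -3297/632 3359/632]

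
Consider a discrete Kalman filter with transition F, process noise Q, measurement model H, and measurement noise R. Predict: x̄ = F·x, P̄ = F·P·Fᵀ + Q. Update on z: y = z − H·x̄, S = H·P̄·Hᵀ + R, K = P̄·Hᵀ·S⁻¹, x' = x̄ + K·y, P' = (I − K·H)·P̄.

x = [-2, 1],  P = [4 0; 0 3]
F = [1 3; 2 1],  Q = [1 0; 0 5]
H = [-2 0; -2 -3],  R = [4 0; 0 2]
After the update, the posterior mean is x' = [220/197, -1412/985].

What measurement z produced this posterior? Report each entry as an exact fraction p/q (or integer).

x̄ = F·x = [1, -3]
P̄ = F·P·Fᵀ + Q = [32 17; 17 24]
S = H·P̄·Hᵀ + R = [132 230; 230 550]
K = P̄·Hᵀ·S⁻¹ = [-175/394 -23/985; 284/985 -1543/4925]
x' − x̄ = [23/197, 1543/985] = K·y
y = (KᵀK)⁻¹·Kᵀ·(x' − x̄) = [0, -5]
z = y + H·x̄ = [0, -5] + [-2, 7] = [-2, 2]

z = [-2, 2]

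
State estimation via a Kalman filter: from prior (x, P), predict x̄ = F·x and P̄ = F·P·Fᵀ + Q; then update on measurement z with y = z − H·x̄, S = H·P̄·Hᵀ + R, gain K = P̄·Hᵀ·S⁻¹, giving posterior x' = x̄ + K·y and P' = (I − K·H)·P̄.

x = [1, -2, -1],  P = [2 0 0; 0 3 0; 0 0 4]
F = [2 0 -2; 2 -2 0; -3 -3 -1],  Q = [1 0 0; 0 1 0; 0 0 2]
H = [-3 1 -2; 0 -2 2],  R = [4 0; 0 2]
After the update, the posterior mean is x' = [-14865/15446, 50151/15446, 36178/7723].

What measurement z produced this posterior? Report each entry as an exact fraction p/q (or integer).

x̄ = F·x = [4, 6, 4]
P̄ = F·P·Fᵀ + Q = [25 8 -4; 8 21 6; -4 6 51]
S = H·P̄·Hᵀ + R = [334 -138; -138 242]
K = P̄·Hᵀ·S⁻¹ = [-8795/30892 -8079/30892; -3885/30892 -6045/30892; -1977/15446 4617/15446]
x' − x̄ = [-76649/15446, -42525/15446, 5286/7723] = K·y
y = (KᵀK)⁻¹·Kᵀ·(x' − x̄) = [11, 7]
z = y + H·x̄ = [11, 7] + [-14, -4] = [-3, 3]

z = [-3, 3]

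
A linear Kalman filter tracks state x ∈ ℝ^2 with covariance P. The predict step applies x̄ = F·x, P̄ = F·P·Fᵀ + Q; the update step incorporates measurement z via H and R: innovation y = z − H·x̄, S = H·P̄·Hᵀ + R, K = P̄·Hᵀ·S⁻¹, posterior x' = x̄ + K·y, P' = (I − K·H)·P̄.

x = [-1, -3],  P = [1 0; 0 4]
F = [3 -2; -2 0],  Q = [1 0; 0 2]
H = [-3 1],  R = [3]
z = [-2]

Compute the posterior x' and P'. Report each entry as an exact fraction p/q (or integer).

x̄ = F·x = [3, 2]
P̄ = F·P·Fᵀ + Q = [26 -6; -6 6]
y = z − H·x̄ = [5]
S = H·P̄·Hᵀ + R = [279]
K = P̄·Hᵀ·S⁻¹ = [-28/93; 8/93]
x' = x̄ + K·y = [139/93, 226/93]
P' = (I − K·H)·P̄ = [22/31 38/31; 38/31 122/31]

x' = [139/93, 226/93]
P' = [22/31 38/31; 38/31 122/31]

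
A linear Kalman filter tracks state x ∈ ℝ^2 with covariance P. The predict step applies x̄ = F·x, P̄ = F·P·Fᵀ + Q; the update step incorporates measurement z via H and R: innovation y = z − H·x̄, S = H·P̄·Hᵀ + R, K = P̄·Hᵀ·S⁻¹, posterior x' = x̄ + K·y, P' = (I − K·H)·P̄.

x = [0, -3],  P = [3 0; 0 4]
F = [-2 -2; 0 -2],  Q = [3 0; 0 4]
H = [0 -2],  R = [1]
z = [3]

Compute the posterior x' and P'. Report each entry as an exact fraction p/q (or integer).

x̄ = F·x = [6, 6]
P̄ = F·P·Fᵀ + Q = [31 16; 16 20]
y = z − H·x̄ = [15]
S = H·P̄·Hᵀ + R = [81]
K = P̄·Hᵀ·S⁻¹ = [-32/81; -40/81]
x' = x̄ + K·y = [2/27, -38/27]
P' = (I − K·H)·P̄ = [1487/81 16/81; 16/81 20/81]

x' = [2/27, -38/27]
P' = [1487/81 16/81; 16/81 20/81]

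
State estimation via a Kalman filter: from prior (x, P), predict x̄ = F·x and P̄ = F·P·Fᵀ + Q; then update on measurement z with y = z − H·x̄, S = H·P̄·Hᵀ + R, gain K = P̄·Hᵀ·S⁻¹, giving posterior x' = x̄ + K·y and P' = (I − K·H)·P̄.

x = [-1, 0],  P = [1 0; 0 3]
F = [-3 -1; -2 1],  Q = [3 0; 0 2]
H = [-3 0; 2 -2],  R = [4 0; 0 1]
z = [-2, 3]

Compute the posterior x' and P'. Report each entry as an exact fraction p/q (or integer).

x̄ = F·x = [3, 2]
P̄ = F·P·Fᵀ + Q = [15 3; 3 9]
y = z − H·x̄ = [7, 1]
S = H·P̄·Hᵀ + R = [139 -72; -72 73]
K = P̄·Hᵀ·S⁻¹ = [-1557/4963 96/4963; -1521/4963 -2316/4963]
x' = x̄ + K·y = [4086/4963, -3037/4963]
P' = (I − K·H)·P̄ = [2076/4963 2028/4963; 2028/4963 3186/4963]

x' = [4086/4963, -3037/4963]
P' = [2076/4963 2028/4963; 2028/4963 3186/4963]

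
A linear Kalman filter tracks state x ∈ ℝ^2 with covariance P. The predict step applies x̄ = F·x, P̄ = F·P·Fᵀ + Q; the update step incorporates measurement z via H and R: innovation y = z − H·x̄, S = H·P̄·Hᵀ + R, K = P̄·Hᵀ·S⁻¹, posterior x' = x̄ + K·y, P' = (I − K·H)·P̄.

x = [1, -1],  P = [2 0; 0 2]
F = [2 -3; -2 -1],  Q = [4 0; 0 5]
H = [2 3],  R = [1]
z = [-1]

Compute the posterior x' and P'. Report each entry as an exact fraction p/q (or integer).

x' = [91/29, -70/29]
P' = [1011/58 -1339/116; -1339/116 1799/232]

x̄ = F·x = [5, -1]
P̄ = F·P·Fᵀ + Q = [30 -2; -2 15]
y = z − H·x̄ = [-8]
S = H·P̄·Hᵀ + R = [232]
K = P̄·Hᵀ·S⁻¹ = [27/116; 41/232]
x' = x̄ + K·y = [91/29, -70/29]
P' = (I − K·H)·P̄ = [1011/58 -1339/116; -1339/116 1799/232]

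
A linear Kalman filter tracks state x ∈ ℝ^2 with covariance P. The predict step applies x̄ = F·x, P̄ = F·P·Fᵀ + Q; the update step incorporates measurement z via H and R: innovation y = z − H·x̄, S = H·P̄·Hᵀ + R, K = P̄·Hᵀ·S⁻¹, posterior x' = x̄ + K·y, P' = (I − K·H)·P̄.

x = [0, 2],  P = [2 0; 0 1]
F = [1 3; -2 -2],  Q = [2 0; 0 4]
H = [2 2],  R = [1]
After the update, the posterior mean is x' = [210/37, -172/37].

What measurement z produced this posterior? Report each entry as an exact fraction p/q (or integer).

x̄ = F·x = [6, -4]
P̄ = F·P·Fᵀ + Q = [13 -10; -10 16]
S = H·P̄·Hᵀ + R = [37]
K = P̄·Hᵀ·S⁻¹ = [6/37; 12/37]
x' − x̄ = [-12/37, -24/37] = K·y
y = (KᵀK)⁻¹·Kᵀ·(x' − x̄) = [-2]
z = y + H·x̄ = [-2] + [4] = [2]

z = [2]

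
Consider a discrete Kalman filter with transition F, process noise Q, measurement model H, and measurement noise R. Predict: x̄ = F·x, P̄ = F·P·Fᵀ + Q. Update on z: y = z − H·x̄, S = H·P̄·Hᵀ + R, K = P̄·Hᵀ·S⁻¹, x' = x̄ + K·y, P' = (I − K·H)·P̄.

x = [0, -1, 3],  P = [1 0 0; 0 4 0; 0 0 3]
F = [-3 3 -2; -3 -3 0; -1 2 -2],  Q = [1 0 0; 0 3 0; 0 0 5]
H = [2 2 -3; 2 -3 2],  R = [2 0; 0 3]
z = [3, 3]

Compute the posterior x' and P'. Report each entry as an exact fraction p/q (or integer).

x̄ = F·x = [-9, 3, -8]
P̄ = F·P·Fᵀ + Q = [58 -27 39; -27 48 -21; 39 -21 34]
y = z − H·x̄ = [-9, 46]
S = H·P̄·Hᵀ + R = [300 -557; -557 1691]
K = P̄·Hᵀ·S⁻¹ = [60170/197051 51865/197051; 43875/197051 -13515/197051; 4807/197051 25938/197051]
x' = x̄ + K·y = [701/1951, -4212/1951, -4223/1951]
P' = (I − K·H)·P̄ = [475433/197051 809373/197051 816424/197051; 809373/197051 1607973/197051 1582314/197051; 816424/197051 1582314/197051 1595954/197051]

x' = [701/1951, -4212/1951, -4223/1951]
P' = [475433/197051 809373/197051 816424/197051; 809373/197051 1607973/197051 1582314/197051; 816424/197051 1582314/197051 1595954/197051]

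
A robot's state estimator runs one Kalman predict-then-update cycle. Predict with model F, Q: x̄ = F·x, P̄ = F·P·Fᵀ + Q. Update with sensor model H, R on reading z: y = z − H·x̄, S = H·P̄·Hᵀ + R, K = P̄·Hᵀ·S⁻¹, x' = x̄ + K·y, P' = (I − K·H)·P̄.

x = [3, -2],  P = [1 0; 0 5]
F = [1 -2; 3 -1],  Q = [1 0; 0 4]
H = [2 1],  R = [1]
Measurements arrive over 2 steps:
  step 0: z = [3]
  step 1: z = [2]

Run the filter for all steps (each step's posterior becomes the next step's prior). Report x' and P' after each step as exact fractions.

step 0: x̄ = F·x = [7, 11]
step 0: P̄ = F·P·Fᵀ + Q = [22 13; 13 18]
step 0: y = z − H·x̄ = [-22]
step 0: S = H·P̄·Hᵀ + R = [159]
step 0: K = P̄·Hᵀ·S⁻¹ = [19/53; 44/159]
step 0: x' = x̄ + K·y = [-47/53, 781/159]
step 0: P' = (I − K·H)·P̄ = [83/53 -147/53; -147/53 926/159]
step 1: x̄ = F·x = [-1703/159, -1204/159]
step 1: P̄ = F·P·Fᵀ + Q = [5876/159 5686/159; 5686/159 6449/159]
step 1: y = z − H·x̄ = [4928/159]
step 1: S = H·P̄·Hᵀ + R = [52856/159]
step 1: K = P̄·Hᵀ·S⁻¹ = [8719/26428; 17821/52856]
step 1: x' = x̄ + K·y = [-3207/6607, 19012/6607]
step 1: P' = (I − K·H)·P̄ = [10217/13214 -32149/26428; -32149/26428 146417/52856]

step 0: x' = [-47/53, 781/159], P' = [83/53 -147/53; -147/53 926/159]
step 1: x' = [-3207/6607, 19012/6607], P' = [10217/13214 -32149/26428; -32149/26428 146417/52856]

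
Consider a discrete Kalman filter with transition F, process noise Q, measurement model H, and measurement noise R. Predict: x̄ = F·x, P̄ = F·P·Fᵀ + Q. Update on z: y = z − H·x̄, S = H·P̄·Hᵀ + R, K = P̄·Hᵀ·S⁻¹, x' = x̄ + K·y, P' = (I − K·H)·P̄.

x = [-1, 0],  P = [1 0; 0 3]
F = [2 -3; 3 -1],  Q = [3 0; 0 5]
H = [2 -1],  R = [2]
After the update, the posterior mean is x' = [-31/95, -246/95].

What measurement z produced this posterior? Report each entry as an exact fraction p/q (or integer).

z = [2]

x̄ = F·x = [-2, -3]
P̄ = F·P·Fᵀ + Q = [34 15; 15 17]
S = H·P̄·Hᵀ + R = [95]
K = P̄·Hᵀ·S⁻¹ = [53/95; 13/95]
x' − x̄ = [159/95, 39/95] = K·y
y = (KᵀK)⁻¹·Kᵀ·(x' − x̄) = [3]
z = y + H·x̄ = [3] + [-1] = [2]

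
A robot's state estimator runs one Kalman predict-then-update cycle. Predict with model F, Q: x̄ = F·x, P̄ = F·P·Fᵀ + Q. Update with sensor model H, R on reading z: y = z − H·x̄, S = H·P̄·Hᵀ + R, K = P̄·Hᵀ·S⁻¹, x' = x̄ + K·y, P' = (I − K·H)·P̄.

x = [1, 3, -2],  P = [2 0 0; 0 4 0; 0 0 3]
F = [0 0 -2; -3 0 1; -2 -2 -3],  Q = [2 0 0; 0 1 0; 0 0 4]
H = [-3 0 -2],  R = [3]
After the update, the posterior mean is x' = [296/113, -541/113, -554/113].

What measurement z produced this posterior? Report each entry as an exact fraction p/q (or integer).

z = [2]

x̄ = F·x = [4, -5, -2]
P̄ = F·P·Fᵀ + Q = [14 -6 18; -6 22 3; 18 3 55]
S = H·P̄·Hᵀ + R = [565]
K = P̄·Hᵀ·S⁻¹ = [-78/565; 12/565; -164/565]
x' − x̄ = [-156/113, 24/113, -328/113] = K·y
y = (KᵀK)⁻¹·Kᵀ·(x' − x̄) = [10]
z = y + H·x̄ = [10] + [-8] = [2]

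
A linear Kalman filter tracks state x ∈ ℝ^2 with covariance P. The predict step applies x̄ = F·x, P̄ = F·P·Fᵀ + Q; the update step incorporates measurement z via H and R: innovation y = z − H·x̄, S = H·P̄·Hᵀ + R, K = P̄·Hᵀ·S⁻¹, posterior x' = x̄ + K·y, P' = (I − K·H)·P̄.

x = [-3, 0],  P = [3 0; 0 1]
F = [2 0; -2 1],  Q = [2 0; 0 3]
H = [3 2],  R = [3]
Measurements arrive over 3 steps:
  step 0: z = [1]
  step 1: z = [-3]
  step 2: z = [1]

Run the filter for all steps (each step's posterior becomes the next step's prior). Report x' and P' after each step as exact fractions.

step 0: x' = [-24/7, 38/7], P' = [362/49 -516/49; -516/49 768/49]
step 1: x' = [-1646/287, 2112/287], P' = [61270/2009 -92388/2009; -92388/2009 140703/2009]
step 2: x' = [-259366/27017, 403912/27017], P' = [10458734/135085 -15856728/135085; -15856728/135085 24134826/135085]

step 0: x̄ = F·x = [-6, 6]
step 0: P̄ = F·P·Fᵀ + Q = [14 -12; -12 16]
step 0: y = z − H·x̄ = [7]
step 0: S = H·P̄·Hᵀ + R = [49]
step 0: K = P̄·Hᵀ·S⁻¹ = [18/49; -4/49]
step 0: x' = x̄ + K·y = [-24/7, 38/7]
step 0: P' = (I − K·H)·P̄ = [362/49 -516/49; -516/49 768/49]
step 1: x̄ = F·x = [-48/7, 86/7]
step 1: P̄ = F·P·Fᵀ + Q = [1546/49 -2480/49; -2480/49 4427/49]
step 1: y = z − H·x̄ = [-7]
step 1: S = H·P̄·Hᵀ + R = [41]
step 1: K = P̄·Hᵀ·S⁻¹ = [-46/287; 202/287]
step 1: x' = x̄ + K·y = [-1646/287, 2112/287]
step 1: P' = (I − K·H)·P̄ = [61270/2009 -92388/2009; -92388/2009 140703/2009]
step 2: x̄ = F·x = [-3292/287, 772/41]
step 2: P̄ = F·P·Fᵀ + Q = [249098/2009 -61408/287; -61408/287 15538/41]
step 2: y = z − H·x̄ = [-645/287]
step 2: S = H·P̄·Hᵀ + R = [135085/2009]
step 2: K = P̄·Hᵀ·S⁻¹ = [-112418/135085; 233156/135085]
step 2: x' = x̄ + K·y = [-259366/27017, 403912/27017]
step 2: P' = (I − K·H)·P̄ = [10458734/135085 -15856728/135085; -15856728/135085 24134826/135085]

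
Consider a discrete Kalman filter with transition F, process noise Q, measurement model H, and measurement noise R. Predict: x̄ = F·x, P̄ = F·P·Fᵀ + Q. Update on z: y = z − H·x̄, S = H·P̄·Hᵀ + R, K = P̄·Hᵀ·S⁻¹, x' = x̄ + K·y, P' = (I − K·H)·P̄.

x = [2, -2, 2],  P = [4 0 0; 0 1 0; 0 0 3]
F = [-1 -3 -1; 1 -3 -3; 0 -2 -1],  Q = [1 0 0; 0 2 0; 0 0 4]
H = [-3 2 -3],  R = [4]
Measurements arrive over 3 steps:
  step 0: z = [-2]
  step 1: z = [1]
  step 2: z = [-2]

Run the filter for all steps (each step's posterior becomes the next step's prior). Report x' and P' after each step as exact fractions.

step 0: x' = [88/119, 229/119, 148/119], P' = [773/119 1591/119 321/119; 1591/119 9987/238 1740/119; 321/119 1740/119 859/119]
step 1: x' = [-1114333/1147543, -2378449/1147543, -860166/1147543], P' = [13413189/1147543 31276367/1147543 7956377/1147543; 31276367/1147543 90649416/1147543 29668109/1147543; 7956377/1147543 29668109/1147543 12154325/1147543]
step 2: x' = [1151988374/1759702567, 700673878/1759702567, 493747616/1759702567], P' = [61321636777/5279107701 142692025544/5279107701 12063342413/1759702567; 142692025544/5279107701 827818520813/10558215402 45190031779/1759702567; 12063342413/1759702567 45190031779/1759702567 18566682893/1759702567]

step 0: x̄ = F·x = [2, 2, 2]
step 0: P̄ = F·P·Fᵀ + Q = [17 14 9; 14 42 15; 9 15 11]
step 0: y = z − H·x̄ = [6]
step 0: S = H·P̄·Hᵀ + R = [238]
step 0: K = P̄·Hᵀ·S⁻¹ = [-25/119; -3/238; -15/119]
step 0: x' = x̄ + K·y = [88/119, 229/119, 148/119]
step 0: P' = (I − K·H)·P̄ = [773/119 1591/119 321/119; 1591/119 9987/238 1740/119; 321/119 1740/119 859/119]
step 1: x̄ = F·x = [-923/119, -149/17, -606/119]
step 1: P̄ = F·P·Fᵀ + Q = [134641/238 19505/34 43023/119; 19505/34 21009/34 6385/17; 43023/119 6385/17 28269/119]
step 1: y = z − H·x̄ = [-2382/119]
step 1: S = H·P̄·Hᵀ + R = [1147543/238]
step 1: K = P̄·Hᵀ·S⁻¹ = [-388991/1147543; -383649/1147543; -248972/1147543]
step 1: x' = x̄ + K·y = [-1114333/1147543, -2378449/1147543, -860166/1147543]
step 1: P' = (I − K·H)·P̄ = [13413189/1147543 31276367/1147543 7956377/1147543; 31276367/1147543 90649416/1147543 29668109/1147543; 7956377/1147543 29668109/1147543 12154325/1147543]
step 2: x̄ = F·x = [9109846/1147543, 8601512/1147543, 5617064/1147543]
step 2: P̄ = F·P·Fᵀ + Q = [1224139411/1147543 1210824592/1147543 774900477/1147543; 1210824592/1147543 1239571442/1147543 776863341/1147543; 774900477/1147543 776863341/1147543 498014597/1147543]
step 2: y = z − H·x̄ = [24682620/1147543]
step 2: S = H·P̄·Hᵀ + R = [10558215402/1147543]
step 2: K = P̄·Hᵀ·S⁻¹ = [-1787735240/5279107701; -3483920915/10558215402; -377503090/1759702567]
step 2: x' = x̄ + K·y = [1151988374/1759702567, 700673878/1759702567, 493747616/1759702567]
step 2: P' = (I − K·H)·P̄ = [61321636777/5279107701 142692025544/5279107701 12063342413/1759702567; 142692025544/5279107701 827818520813/10558215402 45190031779/1759702567; 12063342413/1759702567 45190031779/1759702567 18566682893/1759702567]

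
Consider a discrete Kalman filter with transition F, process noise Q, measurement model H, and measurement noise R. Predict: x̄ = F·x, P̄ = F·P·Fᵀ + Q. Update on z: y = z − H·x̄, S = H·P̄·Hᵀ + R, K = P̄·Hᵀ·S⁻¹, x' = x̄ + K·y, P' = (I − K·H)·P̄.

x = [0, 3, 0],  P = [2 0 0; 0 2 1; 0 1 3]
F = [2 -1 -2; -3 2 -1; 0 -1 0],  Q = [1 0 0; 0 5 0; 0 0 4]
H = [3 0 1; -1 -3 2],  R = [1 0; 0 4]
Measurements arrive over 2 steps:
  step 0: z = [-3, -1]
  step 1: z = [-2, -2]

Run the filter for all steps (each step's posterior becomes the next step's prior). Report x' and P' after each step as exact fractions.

step 0: x' = [-32592/67229, -30193/67229, -104774/67229], P' = [38308/67229 -73862/67229 -93769/67229; -73862/67229 195140/67229 216763/67229; -93769/67229 216763/67229 284804/67229]
step 1: x' = [-2605445464/3133899423, 1505622536/1044633141, 1695531457/3133899423], P' = [1310119181/3133899423 -754345627/1044633141 -2940416777/3133899423; -754345627/1044633141 680835773/348211047 2183203741/1044633141; -2940416777/3133899423 2183203741/1044633141 8976830054/3133899423]

step 0: x̄ = F·x = [-3, 6, -3]
step 0: P̄ = F·P·Fᵀ + Q = [27 -13 4; -13 30 -3; 4 -3 6]
step 0: y = z − H·x̄ = [9, 20]
step 0: S = H·P̄·Hᵀ + R = [274 77; 77 267]
step 0: K = P̄·Hᵀ·S⁻¹ = [21155/67229 -1065/67229; -4823/67229 -19508/67229; 3497/67229 3272/67229]
step 0: x' = x̄ + K·y = [-32592/67229, -30193/67229, -104774/67229]
step 0: P' = (I − K·H)·P̄ = [38308/67229 -73862/67229 -93769/67229; -73862/67229 195140/67229 216763/67229; -93769/67229 216763/67229 284804/67229]
step 1: x̄ = F·x = [174557/67229, 142164/67229, 30193/67229]
step 1: P̄ = F·P·Fᵀ + Q = [3467469/67229 -1592919/67229 776390/67229; -1592919/67229 1202959/67229 -395103/67229; 776390/67229 -395103/67229 464056/67229]
step 1: y = z − H·x̄ = [-688322/67229, 406205/67229]
step 1: S = H·P̄·Hᵀ + R = [36396846/67229 9929235/67229; 9929235/67229 8497402/67229]
step 1: K = P̄·Hᵀ·S⁻¹ = [989940766/3133899423 -33486841/1044633141; -79833140/1044633141 -83897404/348211047; 155579723/3133899423 103770268/1044633141]
step 1: x' = x̄ + K·y = [-2605445464/3133899423, 1505622536/1044633141, 1695531457/3133899423]
step 1: P' = (I − K·H)·P̄ = [1310119181/3133899423 -754345627/1044633141 -2940416777/3133899423; -754345627/1044633141 680835773/348211047 2183203741/1044633141; -2940416777/3133899423 2183203741/1044633141 8976830054/3133899423]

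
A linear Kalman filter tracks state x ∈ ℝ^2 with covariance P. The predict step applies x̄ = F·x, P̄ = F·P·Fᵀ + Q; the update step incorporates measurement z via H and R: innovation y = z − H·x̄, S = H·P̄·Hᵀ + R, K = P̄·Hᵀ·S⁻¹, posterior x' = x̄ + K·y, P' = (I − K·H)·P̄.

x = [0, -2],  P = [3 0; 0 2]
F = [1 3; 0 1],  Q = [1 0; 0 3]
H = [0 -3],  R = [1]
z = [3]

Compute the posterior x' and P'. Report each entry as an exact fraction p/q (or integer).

x' = [-111/23, -47/46]
P' = [344/23 3/23; 3/23 5/46]

x̄ = F·x = [-6, -2]
P̄ = F·P·Fᵀ + Q = [22 6; 6 5]
y = z − H·x̄ = [-3]
S = H·P̄·Hᵀ + R = [46]
K = P̄·Hᵀ·S⁻¹ = [-9/23; -15/46]
x' = x̄ + K·y = [-111/23, -47/46]
P' = (I − K·H)·P̄ = [344/23 3/23; 3/23 5/46]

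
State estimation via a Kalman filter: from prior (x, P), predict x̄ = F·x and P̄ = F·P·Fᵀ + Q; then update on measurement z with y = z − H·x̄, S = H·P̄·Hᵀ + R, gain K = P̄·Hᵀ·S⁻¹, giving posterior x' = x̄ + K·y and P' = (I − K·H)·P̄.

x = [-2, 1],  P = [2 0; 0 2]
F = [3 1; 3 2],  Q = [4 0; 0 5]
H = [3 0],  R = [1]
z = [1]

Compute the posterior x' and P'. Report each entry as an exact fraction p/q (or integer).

x̄ = F·x = [-5, -4]
P̄ = F·P·Fᵀ + Q = [24 22; 22 31]
y = z − H·x̄ = [16]
S = H·P̄·Hᵀ + R = [217]
K = P̄·Hᵀ·S⁻¹ = [72/217; 66/217]
x' = x̄ + K·y = [67/217, 188/217]
P' = (I − K·H)·P̄ = [24/217 22/217; 22/217 2371/217]

x' = [67/217, 188/217]
P' = [24/217 22/217; 22/217 2371/217]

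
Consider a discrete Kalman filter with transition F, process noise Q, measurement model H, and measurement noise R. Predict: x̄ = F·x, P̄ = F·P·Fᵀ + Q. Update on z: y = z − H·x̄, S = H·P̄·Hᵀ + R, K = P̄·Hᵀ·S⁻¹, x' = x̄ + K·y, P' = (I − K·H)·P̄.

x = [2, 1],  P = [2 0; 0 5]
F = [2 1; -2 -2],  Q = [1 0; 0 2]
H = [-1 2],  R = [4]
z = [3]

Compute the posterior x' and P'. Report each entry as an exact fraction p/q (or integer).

x̄ = F·x = [5, -6]
P̄ = F·P·Fᵀ + Q = [14 -18; -18 30]
y = z − H·x̄ = [20]
S = H·P̄·Hᵀ + R = [210]
K = P̄·Hᵀ·S⁻¹ = [-5/21; 13/35]
x' = x̄ + K·y = [5/21, 10/7]
P' = (I − K·H)·P̄ = [44/21 4/7; 4/7 36/35]

x' = [5/21, 10/7]
P' = [44/21 4/7; 4/7 36/35]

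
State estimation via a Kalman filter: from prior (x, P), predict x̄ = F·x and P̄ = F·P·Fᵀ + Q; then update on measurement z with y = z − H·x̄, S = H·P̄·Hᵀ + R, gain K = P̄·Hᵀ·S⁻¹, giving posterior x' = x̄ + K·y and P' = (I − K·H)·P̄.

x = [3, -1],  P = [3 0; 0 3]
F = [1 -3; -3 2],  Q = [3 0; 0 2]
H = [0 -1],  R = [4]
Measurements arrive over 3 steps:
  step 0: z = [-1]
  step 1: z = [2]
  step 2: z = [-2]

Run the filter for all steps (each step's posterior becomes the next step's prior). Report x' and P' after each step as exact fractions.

step 0: x̄ = F·x = [6, -11]
step 0: P̄ = F·P·Fᵀ + Q = [33 -27; -27 41]
step 0: y = z − H·x̄ = [-12]
step 0: S = H·P̄·Hᵀ + R = [45]
step 0: K = P̄·Hᵀ·S⁻¹ = [3/5; -41/45]
step 0: x' = x̄ + K·y = [-6/5, -1/15]
step 0: P' = (I − K·H)·P̄ = [84/5 -12/5; -12/5 164/45]
step 1: x̄ = F·x = [-1, 52/15]
step 1: P̄ = F·P·Fᵀ + Q = [67 -296/3; -296/3 8846/45]
step 1: y = z − H·x̄ = [82/15]
step 1: S = H·P̄·Hᵀ + R = [9026/45]
step 1: K = P̄·Hᵀ·S⁻¹ = [2220/4513; -4423/4513]
step 1: x' = x̄ + K·y = [7623/4513, -8534/4513]
step 1: P' = (I − K·H)·P̄ = [83331/4513 -8880/4513; -8880/4513 17692/4513]
step 2: x̄ = F·x = [33225/4513, -39937/4513]
step 2: P̄ = F·P·Fᵀ + Q = [309378/4513 -453825/4513; -453825/4513 936333/4513]
step 2: y = z − H·x̄ = [-48963/4513]
step 2: S = H·P̄·Hᵀ + R = [954385/4513]
step 2: K = P̄·Hᵀ·S⁻¹ = [90765/190877; -936333/954385]
step 2: x' = x̄ + K·y = [420510/190877, 1712918/954385]
step 2: P' = (I − K·H)·P̄ = [3957837/190877 -363060/190877; -363060/190877 3745332/954385]

step 0: x' = [-6/5, -1/15], P' = [84/5 -12/5; -12/5 164/45]
step 1: x' = [7623/4513, -8534/4513], P' = [83331/4513 -8880/4513; -8880/4513 17692/4513]
step 2: x' = [420510/190877, 1712918/954385], P' = [3957837/190877 -363060/190877; -363060/190877 3745332/954385]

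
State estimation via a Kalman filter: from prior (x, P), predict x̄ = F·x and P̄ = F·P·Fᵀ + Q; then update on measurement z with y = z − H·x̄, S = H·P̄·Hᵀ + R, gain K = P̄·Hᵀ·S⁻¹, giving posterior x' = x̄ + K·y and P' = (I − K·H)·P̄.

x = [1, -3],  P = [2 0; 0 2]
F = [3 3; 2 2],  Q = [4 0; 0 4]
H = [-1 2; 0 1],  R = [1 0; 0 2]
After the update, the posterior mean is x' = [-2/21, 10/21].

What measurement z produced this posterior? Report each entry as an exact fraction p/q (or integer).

x̄ = F·x = [-6, -4]
P̄ = F·P·Fᵀ + Q = [40 24; 24 20]
S = H·P̄·Hᵀ + R = [25 16; 16 22]
K = P̄·Hᵀ·S⁻¹ = [-104/147 236/147; 16/147 122/147]
x' − x̄ = [124/21, 94/21] = K·y
y = (KᵀK)⁻¹·Kᵀ·(x' − x̄) = [3, 5]
z = y + H·x̄ = [3, 5] + [-2, -4] = [1, 1]

z = [1, 1]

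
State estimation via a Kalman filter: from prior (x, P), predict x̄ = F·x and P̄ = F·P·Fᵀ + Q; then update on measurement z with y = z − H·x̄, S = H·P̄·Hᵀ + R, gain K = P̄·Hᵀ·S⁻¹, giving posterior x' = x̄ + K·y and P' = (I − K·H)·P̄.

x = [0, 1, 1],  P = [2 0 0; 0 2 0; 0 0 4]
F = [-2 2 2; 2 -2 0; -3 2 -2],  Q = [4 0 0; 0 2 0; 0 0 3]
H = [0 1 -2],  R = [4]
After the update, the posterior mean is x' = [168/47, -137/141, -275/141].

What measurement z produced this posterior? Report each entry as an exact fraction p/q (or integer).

x̄ = F·x = [4, -2, 0]
P̄ = F·P·Fᵀ + Q = [36 -16 4; -16 18 -20; 4 -20 45]
S = H·P̄·Hᵀ + R = [282]
K = P̄·Hᵀ·S⁻¹ = [-4/47; 29/141; -55/141]
x' − x̄ = [-20/47, 145/141, -275/141] = K·y
y = (KᵀK)⁻¹·Kᵀ·(x' − x̄) = [5]
z = y + H·x̄ = [5] + [-2] = [3]

z = [3]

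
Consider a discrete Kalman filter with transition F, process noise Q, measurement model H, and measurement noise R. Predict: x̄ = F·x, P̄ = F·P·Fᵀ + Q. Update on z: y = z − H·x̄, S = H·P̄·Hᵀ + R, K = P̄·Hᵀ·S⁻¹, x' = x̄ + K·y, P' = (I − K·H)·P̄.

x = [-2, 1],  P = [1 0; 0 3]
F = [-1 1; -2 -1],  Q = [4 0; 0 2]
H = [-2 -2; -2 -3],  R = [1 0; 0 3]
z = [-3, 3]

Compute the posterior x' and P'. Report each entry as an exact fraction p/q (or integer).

x' = [1185/284, -867/284]
P' = [1515/568 -1281/568; -1281/568 1163/568]

x̄ = F·x = [3, 3]
P̄ = F·P·Fᵀ + Q = [8 -1; -1 9]
y = z − H·x̄ = [9, 18]
S = H·P̄·Hᵀ + R = [61 76; 76 104]
K = P̄·Hᵀ·S⁻¹ = [-117/142 271/568; 59/142 -309/568]
x' = x̄ + K·y = [1185/284, -867/284]
P' = (I − K·H)·P̄ = [1515/568 -1281/568; -1281/568 1163/568]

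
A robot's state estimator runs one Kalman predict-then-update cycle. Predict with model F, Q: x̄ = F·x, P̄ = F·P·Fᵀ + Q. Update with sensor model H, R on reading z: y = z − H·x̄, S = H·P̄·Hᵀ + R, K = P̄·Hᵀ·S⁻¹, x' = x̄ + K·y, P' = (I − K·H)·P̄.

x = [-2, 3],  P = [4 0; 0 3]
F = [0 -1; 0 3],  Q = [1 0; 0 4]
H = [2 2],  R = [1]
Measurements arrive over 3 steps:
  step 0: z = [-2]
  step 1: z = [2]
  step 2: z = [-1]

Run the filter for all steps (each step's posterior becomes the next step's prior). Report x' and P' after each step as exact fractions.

step 0: x' = [-67/69, 5/69], P' = [176/69 -181/69; -181/69 203/69]
step 1: x' = [-1493/4697, 6131/4697], P' = [11932/4697 -12269/4697; -12269/4697 13763/4697]
step 2: x' = [-132141/318845, -12671/318845], P' = [809288/318845 -832117/318845; -832117/318845 933483/318845]

step 0: x̄ = F·x = [-3, 9]
step 0: P̄ = F·P·Fᵀ + Q = [4 -9; -9 31]
step 0: y = z − H·x̄ = [-14]
step 0: S = H·P̄·Hᵀ + R = [69]
step 0: K = P̄·Hᵀ·S⁻¹ = [-10/69; 44/69]
step 0: x' = x̄ + K·y = [-67/69, 5/69]
step 0: P' = (I − K·H)·P̄ = [176/69 -181/69; -181/69 203/69]
step 1: x̄ = F·x = [-5/69, 5/23]
step 1: P̄ = F·P·Fᵀ + Q = [272/69 -203/23; -203/23 701/23]
step 1: y = z − H·x̄ = [118/69]
step 1: S = H·P̄·Hᵀ + R = [4697/69]
step 1: K = P̄·Hᵀ·S⁻¹ = [-674/4697; 2988/4697]
step 1: x' = x̄ + K·y = [-1493/4697, 6131/4697]
step 1: P' = (I − K·H)·P̄ = [11932/4697 -12269/4697; -12269/4697 13763/4697]
step 2: x̄ = F·x = [-6131/4697, 18393/4697]
step 2: P̄ = F·P·Fᵀ + Q = [18460/4697 -41289/4697; -41289/4697 142655/4697]
step 2: y = z − H·x̄ = [-29221/4697]
step 2: S = H·P̄·Hᵀ + R = [318845/4697]
step 2: K = P̄·Hᵀ·S⁻¹ = [-45658/318845; 202732/318845]
step 2: x' = x̄ + K·y = [-132141/318845, -12671/318845]
step 2: P' = (I − K·H)·P̄ = [809288/318845 -832117/318845; -832117/318845 933483/318845]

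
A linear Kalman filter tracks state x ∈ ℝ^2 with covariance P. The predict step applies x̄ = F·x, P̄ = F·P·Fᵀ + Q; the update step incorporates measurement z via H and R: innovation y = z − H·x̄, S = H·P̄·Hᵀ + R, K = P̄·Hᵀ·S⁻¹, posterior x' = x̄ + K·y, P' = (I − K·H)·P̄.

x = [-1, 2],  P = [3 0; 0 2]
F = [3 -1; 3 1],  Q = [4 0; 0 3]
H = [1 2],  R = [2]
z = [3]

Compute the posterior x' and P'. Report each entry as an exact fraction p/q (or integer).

x' = [-485/263, 627/263]
P' = [1790/263 -812/263; -812/263 495/263]

x̄ = F·x = [-5, -1]
P̄ = F·P·Fᵀ + Q = [33 25; 25 32]
y = z − H·x̄ = [10]
S = H·P̄·Hᵀ + R = [263]
K = P̄·Hᵀ·S⁻¹ = [83/263; 89/263]
x' = x̄ + K·y = [-485/263, 627/263]
P' = (I − K·H)·P̄ = [1790/263 -812/263; -812/263 495/263]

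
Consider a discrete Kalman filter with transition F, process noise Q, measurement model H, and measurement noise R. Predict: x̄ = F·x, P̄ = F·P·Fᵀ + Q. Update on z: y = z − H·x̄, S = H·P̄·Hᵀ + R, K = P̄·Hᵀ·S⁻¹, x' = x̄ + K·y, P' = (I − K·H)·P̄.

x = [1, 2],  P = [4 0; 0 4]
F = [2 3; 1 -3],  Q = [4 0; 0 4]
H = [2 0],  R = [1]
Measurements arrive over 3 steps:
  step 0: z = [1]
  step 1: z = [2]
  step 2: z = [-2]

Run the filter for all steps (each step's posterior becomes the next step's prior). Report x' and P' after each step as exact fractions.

step 0: x̄ = F·x = [8, -5]
step 0: P̄ = F·P·Fᵀ + Q = [56 -28; -28 44]
step 0: y = z − H·x̄ = [-15]
step 0: S = H·P̄·Hᵀ + R = [225]
step 0: K = P̄·Hᵀ·S⁻¹ = [112/225; -56/225]
step 0: x' = x̄ + K·y = [8/15, -19/15]
step 0: P' = (I − K·H)·P̄ = [56/225 -28/225; -28/225 6764/225]
step 1: x̄ = F·x = [-41/15, 13/3]
step 1: P̄ = F·P·Fᵀ + Q = [61664/225 -12136/45; -12136/45 2480/9]
step 1: y = z − H·x̄ = [112/15]
step 1: S = H·P̄·Hᵀ + R = [246881/225]
step 1: K = P̄·Hᵀ·S⁻¹ = [123328/246881; -121360/246881]
step 1: x' = x̄ + K·y = [246041/246881, 163663/246881]
step 1: P' = (I − K·H)·P̄ = [61664/246881 -60680/246881; -60680/246881 2570544/246881]
step 2: x̄ = F·x = [983071/246881, -244948/246881]
step 2: P̄ = F·P·Fᵀ + Q = [23640916/246881 -22829528/246881; -22829528/246881 24548164/246881]
step 2: y = z − H·x̄ = [-2459904/246881]
step 2: S = H·P̄·Hᵀ + R = [94810545/246881]
step 2: K = P̄·Hᵀ·S⁻¹ = [47281832/94810545; -45659056/94810545]
step 2: x' = x̄ + K·y = [-31193531/31603515, 120291748/31603515]
step 2: P' = (I − K·H)·P̄ = [23640916/94810545 -22829528/94810545; -22829528/94810545 982965124/94810545]

step 0: x' = [8/15, -19/15], P' = [56/225 -28/225; -28/225 6764/225]
step 1: x' = [246041/246881, 163663/246881], P' = [61664/246881 -60680/246881; -60680/246881 2570544/246881]
step 2: x' = [-31193531/31603515, 120291748/31603515], P' = [23640916/94810545 -22829528/94810545; -22829528/94810545 982965124/94810545]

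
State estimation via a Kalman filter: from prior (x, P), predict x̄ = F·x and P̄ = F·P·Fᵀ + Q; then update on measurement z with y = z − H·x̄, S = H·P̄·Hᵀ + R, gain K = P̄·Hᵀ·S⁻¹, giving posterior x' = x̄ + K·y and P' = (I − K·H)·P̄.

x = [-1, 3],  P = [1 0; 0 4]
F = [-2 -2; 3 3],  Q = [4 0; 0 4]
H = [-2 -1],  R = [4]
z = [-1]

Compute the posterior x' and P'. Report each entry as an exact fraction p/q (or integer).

x' = [-62/29, 141/29]
P' = [372/29 -672/29; -672/29 1300/29]

x̄ = F·x = [-4, 6]
P̄ = F·P·Fᵀ + Q = [24 -30; -30 49]
y = z − H·x̄ = [-3]
S = H·P̄·Hᵀ + R = [29]
K = P̄·Hᵀ·S⁻¹ = [-18/29; 11/29]
x' = x̄ + K·y = [-62/29, 141/29]
P' = (I − K·H)·P̄ = [372/29 -672/29; -672/29 1300/29]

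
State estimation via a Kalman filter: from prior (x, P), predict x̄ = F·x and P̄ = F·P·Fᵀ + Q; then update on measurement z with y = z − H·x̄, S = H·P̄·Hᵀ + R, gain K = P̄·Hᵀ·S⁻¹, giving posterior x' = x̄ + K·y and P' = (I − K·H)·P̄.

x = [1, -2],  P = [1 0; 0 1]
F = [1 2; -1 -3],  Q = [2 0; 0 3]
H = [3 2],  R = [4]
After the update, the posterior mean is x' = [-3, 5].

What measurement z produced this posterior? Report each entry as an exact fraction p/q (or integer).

x̄ = F·x = [-3, 5]
P̄ = F·P·Fᵀ + Q = [7 -7; -7 13]
S = H·P̄·Hᵀ + R = [35]
K = P̄·Hᵀ·S⁻¹ = [1/5; 1/7]
x' − x̄ = [0, 0] = K·y
y = (KᵀK)⁻¹·Kᵀ·(x' − x̄) = [0]
z = y + H·x̄ = [0] + [1] = [1]

z = [1]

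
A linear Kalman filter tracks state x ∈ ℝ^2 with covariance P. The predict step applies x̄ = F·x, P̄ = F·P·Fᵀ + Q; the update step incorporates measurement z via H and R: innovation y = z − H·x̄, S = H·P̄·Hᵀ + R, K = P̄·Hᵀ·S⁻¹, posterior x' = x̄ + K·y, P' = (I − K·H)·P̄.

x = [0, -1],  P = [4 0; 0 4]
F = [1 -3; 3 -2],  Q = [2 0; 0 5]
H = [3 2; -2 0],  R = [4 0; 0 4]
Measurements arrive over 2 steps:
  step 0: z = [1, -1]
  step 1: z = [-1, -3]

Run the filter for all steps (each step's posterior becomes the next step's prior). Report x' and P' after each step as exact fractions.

step 0: x' = [1515/2801, -851/2801], P' = [2280/2801 -3222/2801; -3222/2801 7251/2801]
step 1: x' = [1312885/1878987, -756994/626329], P' = [372808/626329 -1378306/1878987; -1378306/1878987 1123473/626329]

step 0: x̄ = F·x = [3, 2]
step 0: P̄ = F·P·Fᵀ + Q = [42 36; 36 57]
step 0: y = z − H·x̄ = [-12, 5]
step 0: S = H·P̄·Hᵀ + R = [1042 -396; -396 172]
step 0: K = P̄·Hᵀ·S⁻¹ = [99/2801 -1140/2801; 1209/2801 1611/2801]
step 0: x' = x̄ + K·y = [1515/2801, -851/2801]
step 0: P' = (I − K·H)·P̄ = [2280/2801 -3222/2801; -3222/2801 7251/2801]
step 1: x̄ = F·x = [4068/2801, 6247/2801]
step 1: P̄ = F·P·Fᵀ + Q = [92473/2801 85788/2801; 85788/2801 102193/2801]
step 1: y = z − H·x̄ = [-27499/2801, -267/2801]
step 1: S = H·P̄·Hᵀ + R = [2281689/2801 -897990/2801; -897990/2801 381096/2801]
step 1: K = P̄·Hᵀ·S⁻¹ = [149665/1878987 -186404/626329; 217160/626329 689153/1878987]
step 1: x' = x̄ + K·y = [1312885/1878987, -756994/626329]
step 1: P' = (I − K·H)·P̄ = [372808/626329 -1378306/1878987; -1378306/1878987 1123473/626329]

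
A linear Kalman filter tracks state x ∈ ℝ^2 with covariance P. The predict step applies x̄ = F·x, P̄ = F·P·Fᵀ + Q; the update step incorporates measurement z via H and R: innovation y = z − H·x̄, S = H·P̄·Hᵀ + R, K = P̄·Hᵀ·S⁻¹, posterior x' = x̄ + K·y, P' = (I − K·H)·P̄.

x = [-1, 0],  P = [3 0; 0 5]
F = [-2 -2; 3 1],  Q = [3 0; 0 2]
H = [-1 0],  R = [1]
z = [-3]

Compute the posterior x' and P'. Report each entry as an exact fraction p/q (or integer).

x̄ = F·x = [2, -3]
P̄ = F·P·Fᵀ + Q = [35 -28; -28 34]
y = z − H·x̄ = [-1]
S = H·P̄·Hᵀ + R = [36]
K = P̄·Hᵀ·S⁻¹ = [-35/36; 7/9]
x' = x̄ + K·y = [107/36, -34/9]
P' = (I − K·H)·P̄ = [35/36 -7/9; -7/9 110/9]

x' = [107/36, -34/9]
P' = [35/36 -7/9; -7/9 110/9]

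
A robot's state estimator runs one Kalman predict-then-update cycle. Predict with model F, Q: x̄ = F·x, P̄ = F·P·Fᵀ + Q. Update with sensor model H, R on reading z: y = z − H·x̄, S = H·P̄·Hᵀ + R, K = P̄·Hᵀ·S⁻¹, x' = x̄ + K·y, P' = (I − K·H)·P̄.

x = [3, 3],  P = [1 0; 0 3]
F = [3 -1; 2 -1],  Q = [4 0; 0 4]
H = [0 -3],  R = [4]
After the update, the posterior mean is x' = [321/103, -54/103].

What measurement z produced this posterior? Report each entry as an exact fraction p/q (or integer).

z = [2]

x̄ = F·x = [6, 3]
P̄ = F·P·Fᵀ + Q = [16 9; 9 11]
S = H·P̄·Hᵀ + R = [103]
K = P̄·Hᵀ·S⁻¹ = [-27/103; -33/103]
x' − x̄ = [-297/103, -363/103] = K·y
y = (KᵀK)⁻¹·Kᵀ·(x' − x̄) = [11]
z = y + H·x̄ = [11] + [-9] = [2]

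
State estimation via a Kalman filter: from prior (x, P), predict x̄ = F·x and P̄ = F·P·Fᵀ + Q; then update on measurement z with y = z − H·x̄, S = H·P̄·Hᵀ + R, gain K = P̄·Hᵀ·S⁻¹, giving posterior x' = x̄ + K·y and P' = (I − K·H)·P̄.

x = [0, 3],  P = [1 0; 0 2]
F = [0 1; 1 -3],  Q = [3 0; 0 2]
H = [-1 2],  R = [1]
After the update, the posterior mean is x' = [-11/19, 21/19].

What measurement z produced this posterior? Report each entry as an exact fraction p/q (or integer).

x̄ = F·x = [3, -9]
P̄ = F·P·Fᵀ + Q = [5 -6; -6 21]
S = H·P̄·Hᵀ + R = [114]
K = P̄·Hᵀ·S⁻¹ = [-17/114; 8/19]
x' − x̄ = [-68/19, 192/19] = K·y
y = (KᵀK)⁻¹·Kᵀ·(x' − x̄) = [24]
z = y + H·x̄ = [24] + [-21] = [3]

z = [3]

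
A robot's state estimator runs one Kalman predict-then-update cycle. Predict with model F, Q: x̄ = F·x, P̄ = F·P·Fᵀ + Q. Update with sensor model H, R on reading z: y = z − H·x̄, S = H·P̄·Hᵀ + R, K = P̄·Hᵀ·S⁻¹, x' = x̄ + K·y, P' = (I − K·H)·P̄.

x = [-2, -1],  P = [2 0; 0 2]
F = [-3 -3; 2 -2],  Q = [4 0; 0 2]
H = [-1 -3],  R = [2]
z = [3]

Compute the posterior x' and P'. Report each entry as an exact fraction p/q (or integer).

x' = [133/17, -61/17]
P' = [1640/51 -180/17; -180/17 63/17]

x̄ = F·x = [9, -2]
P̄ = F·P·Fᵀ + Q = [40 0; 0 18]
y = z − H·x̄ = [6]
S = H·P̄·Hᵀ + R = [204]
K = P̄·Hᵀ·S⁻¹ = [-10/51; -9/34]
x' = x̄ + K·y = [133/17, -61/17]
P' = (I − K·H)·P̄ = [1640/51 -180/17; -180/17 63/17]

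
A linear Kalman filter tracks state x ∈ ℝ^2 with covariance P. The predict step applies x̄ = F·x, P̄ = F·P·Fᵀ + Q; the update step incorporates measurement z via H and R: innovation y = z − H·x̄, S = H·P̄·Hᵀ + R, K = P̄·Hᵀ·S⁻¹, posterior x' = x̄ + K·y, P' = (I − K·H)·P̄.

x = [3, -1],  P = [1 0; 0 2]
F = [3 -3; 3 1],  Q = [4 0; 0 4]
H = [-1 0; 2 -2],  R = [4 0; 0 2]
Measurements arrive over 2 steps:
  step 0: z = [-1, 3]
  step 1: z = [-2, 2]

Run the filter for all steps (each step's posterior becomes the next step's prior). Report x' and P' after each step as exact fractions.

step 0: x̄ = F·x = [12, 8]
step 0: P̄ = F·P·Fᵀ + Q = [31 3; 3 15]
step 0: y = z − H·x̄ = [11, -5]
step 0: S = H·P̄·Hᵀ + R = [35 -56; -56 162]
step 0: K = P̄·Hᵀ·S⁻¹ = [-943/1267 16/181; -915/1267 -72/181]
step 0: x' = x̄ + K·y = [4271/1267, 2591/1267]
step 0: P' = (I − K·H)·P̄ = [3772/1267 3660/1267; 3660/1267 4164/1267]
step 1: x̄ = F·x = [720/181, 15404/1267]
step 1: P̄ = F·P·Fᵀ + Q = [1516/181 -72/181; -72/181 65140/1267]
step 1: y = z − H·x̄ = [358/181, 23262/1267]
step 1: S = H·P̄·Hᵀ + R = [2240/181 -3176/181; -3176/181 309574/1267]
step 1: K = P̄·Hᵀ·S⁻¹ = [-275349/430136 397/15362; -136285/215068 -3607/7681]
step 1: x' = x̄ + K·y = [685257/215068, 245465/107534]
step 1: P' = (I − K·H)·P̄ = [275349/107534 136285/53767; 136285/53767 161534/53767]

step 0: x' = [4271/1267, 2591/1267], P' = [3772/1267 3660/1267; 3660/1267 4164/1267]
step 1: x' = [685257/215068, 245465/107534], P' = [275349/107534 136285/53767; 136285/53767 161534/53767]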